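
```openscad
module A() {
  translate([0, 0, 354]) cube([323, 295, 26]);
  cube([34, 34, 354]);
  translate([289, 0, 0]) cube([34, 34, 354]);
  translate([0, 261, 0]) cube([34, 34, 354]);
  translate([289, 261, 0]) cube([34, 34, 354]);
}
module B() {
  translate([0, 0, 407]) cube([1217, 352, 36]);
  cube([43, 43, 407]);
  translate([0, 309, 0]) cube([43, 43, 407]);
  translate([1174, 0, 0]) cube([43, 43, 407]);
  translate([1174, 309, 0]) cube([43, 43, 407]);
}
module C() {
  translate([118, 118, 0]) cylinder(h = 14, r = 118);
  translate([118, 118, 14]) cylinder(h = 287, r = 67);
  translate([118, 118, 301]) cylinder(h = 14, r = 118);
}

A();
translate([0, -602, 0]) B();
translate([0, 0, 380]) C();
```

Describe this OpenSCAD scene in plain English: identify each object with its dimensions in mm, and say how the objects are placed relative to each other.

A is a simple wooden stool: a rectangular seat 323 mm (x) by 295 mm (y), 26 mm thick, top face at z = 380 mm, on four square legs, each 34×34 mm in cross-section. The legs rest on z = 0, each flush with a corner of the seat.

B is a bench: a 1217×352 mm seat slab, 36 mm thick, top at z = 443 mm, on four 43×43 mm square legs flush with the seat corners and standing on z = 0.

C is a spool: two coaxial disc flanges of radius 118 mm and thickness 14 mm, joined by a core cylinder of radius 67 mm and height 287 mm. The lower flange rests on z = 0 and the three cylinders share a vertical axis.

The bench is on the floor beside the stool on its −y side. The spool is on top of the stool.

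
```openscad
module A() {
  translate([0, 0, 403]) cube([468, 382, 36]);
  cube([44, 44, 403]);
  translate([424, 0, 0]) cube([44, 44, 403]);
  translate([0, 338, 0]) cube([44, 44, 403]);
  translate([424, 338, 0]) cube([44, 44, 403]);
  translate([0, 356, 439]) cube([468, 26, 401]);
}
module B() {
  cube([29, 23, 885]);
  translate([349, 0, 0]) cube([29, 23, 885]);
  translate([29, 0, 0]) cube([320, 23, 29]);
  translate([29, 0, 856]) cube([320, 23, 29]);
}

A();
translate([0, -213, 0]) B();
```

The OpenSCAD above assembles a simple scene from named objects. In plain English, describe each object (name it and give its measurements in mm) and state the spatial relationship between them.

A is a chair: 468×382 mm seat, 36 mm thick, top at z = 439 mm, on four 44 mm square corner legs flush with the seat edges. A 26 mm thick backrest slab spans the full seat width, extending 401 mm above the seat top, its back face flush with the seat's +y edge.

B is a rectangular picture frame lying in the x–z plane (depth along y). The opening is 320 mm wide (x) by 827 mm tall (z), surrounded by a border 29 mm wide on all four sides. The frame is 23 mm deep and is made of two full-height vertical stiles with two horizontal rails fitted between them.

The picture frame is on the floor beside the chair on its −y side.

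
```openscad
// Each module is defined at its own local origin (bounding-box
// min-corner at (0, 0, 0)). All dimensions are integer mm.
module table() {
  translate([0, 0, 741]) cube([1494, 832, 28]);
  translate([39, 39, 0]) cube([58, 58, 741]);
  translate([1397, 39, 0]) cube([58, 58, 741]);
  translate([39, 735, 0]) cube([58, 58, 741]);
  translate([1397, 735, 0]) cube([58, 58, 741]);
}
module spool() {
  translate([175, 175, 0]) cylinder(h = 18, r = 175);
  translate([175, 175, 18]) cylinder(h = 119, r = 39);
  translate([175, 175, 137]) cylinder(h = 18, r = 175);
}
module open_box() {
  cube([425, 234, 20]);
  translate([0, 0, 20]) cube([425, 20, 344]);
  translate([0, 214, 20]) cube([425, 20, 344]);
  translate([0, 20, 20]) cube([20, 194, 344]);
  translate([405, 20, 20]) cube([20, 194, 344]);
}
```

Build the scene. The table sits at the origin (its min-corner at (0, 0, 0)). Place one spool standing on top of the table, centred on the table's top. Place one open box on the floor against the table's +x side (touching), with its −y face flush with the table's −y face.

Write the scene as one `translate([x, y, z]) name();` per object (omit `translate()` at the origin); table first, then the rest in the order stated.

table();
translate([572, 241, 769]) spool();
translate([1494, 0, 0]) open_box();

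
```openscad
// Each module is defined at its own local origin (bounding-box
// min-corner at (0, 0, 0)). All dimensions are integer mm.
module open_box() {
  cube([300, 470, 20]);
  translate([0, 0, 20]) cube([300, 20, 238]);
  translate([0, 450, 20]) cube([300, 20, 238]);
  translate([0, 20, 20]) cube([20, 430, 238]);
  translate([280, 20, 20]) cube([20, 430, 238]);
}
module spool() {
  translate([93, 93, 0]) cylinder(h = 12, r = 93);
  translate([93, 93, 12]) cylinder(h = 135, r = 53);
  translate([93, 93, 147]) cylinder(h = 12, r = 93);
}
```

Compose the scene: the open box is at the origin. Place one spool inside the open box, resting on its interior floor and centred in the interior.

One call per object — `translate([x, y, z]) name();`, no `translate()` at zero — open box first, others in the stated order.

open_box();
translate([57, 142, 20]) spool();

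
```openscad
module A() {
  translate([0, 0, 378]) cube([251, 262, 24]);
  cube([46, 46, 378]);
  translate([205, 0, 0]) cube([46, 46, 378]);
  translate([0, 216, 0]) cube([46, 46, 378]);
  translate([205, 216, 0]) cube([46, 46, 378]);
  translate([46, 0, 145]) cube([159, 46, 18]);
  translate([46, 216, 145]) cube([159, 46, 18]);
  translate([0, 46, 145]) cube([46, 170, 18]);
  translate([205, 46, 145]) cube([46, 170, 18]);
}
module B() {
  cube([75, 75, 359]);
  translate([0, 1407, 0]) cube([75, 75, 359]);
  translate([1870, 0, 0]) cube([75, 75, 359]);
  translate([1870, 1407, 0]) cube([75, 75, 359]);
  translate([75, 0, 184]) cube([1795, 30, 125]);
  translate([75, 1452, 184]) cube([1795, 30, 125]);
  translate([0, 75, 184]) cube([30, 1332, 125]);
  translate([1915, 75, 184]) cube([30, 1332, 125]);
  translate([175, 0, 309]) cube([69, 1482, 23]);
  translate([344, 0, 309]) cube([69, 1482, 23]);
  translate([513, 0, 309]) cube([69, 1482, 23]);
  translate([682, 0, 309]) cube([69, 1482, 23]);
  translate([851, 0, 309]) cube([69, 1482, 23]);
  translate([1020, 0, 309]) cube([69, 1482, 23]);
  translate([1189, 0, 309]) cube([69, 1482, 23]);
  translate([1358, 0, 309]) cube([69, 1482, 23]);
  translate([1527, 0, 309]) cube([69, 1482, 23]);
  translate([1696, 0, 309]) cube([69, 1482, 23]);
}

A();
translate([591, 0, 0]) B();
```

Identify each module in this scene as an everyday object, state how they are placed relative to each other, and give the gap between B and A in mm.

A is a stool. B is a bed frame. The bed frame is on the floor beside the stool on its +x side. The gap between the bed frame and the stool is 340 mm.

The bed frame's nearest face is 340 mm from the stool's +x face.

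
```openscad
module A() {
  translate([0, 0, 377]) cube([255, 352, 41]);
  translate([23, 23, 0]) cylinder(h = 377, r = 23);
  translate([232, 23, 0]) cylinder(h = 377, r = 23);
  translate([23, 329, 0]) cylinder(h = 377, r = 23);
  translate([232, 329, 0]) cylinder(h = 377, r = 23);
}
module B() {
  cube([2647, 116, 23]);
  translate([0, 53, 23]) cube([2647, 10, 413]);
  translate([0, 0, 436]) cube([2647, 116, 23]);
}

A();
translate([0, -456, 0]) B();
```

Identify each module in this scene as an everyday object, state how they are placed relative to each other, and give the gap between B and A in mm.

A is a stool. B is an I-beam. The I-beam is on the floor beside the stool on its −y side. The gap between the I-beam and the stool is 340 mm.

The I-beam's nearest face is 340 mm from the stool's −y face.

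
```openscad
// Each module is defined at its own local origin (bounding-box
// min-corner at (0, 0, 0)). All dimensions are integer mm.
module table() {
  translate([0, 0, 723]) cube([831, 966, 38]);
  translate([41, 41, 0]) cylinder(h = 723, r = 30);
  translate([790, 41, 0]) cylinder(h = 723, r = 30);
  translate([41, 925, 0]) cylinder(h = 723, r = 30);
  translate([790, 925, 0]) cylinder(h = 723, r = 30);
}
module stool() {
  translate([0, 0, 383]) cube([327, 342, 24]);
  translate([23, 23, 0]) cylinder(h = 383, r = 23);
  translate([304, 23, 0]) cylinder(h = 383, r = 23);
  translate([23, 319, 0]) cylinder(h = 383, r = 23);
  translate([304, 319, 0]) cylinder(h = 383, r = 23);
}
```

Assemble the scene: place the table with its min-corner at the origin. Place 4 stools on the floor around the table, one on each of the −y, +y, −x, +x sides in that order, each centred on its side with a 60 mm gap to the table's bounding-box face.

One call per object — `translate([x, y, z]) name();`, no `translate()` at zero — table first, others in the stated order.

table();
translate([252, -402, 0]) stool();
translate([252, 1026, 0]) stool();
translate([-387, 312, 0]) stool();
translate([891, 312, 0]) stool();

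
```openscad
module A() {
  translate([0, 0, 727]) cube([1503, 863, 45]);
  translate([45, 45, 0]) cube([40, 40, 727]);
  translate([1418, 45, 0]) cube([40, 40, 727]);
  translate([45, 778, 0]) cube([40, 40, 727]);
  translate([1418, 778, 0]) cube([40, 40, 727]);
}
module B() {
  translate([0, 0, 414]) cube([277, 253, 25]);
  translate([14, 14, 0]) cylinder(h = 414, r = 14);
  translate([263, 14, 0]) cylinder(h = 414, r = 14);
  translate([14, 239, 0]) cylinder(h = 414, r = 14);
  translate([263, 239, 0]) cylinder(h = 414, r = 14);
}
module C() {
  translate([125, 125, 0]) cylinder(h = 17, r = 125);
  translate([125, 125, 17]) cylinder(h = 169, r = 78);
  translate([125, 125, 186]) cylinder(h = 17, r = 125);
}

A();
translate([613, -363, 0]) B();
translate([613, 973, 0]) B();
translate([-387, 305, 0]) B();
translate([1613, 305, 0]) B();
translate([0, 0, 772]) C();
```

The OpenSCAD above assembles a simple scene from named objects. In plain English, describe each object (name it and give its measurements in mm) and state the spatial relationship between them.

A is a table with a 1503×863 mm rectangular top, 45 mm thick, top surface at z = 772 mm, supported by four 40×40 mm square legs, each inset 45 mm from the nearest pair of top edges, running from the floor.

B is a four-legged stool. The seat is 277×253 mm, 25 mm thick, top at z = 439 mm. It stands on four round legs, each 28 mm in diameter, from z = 0 to the seat underside, each leg's axis is inset half a diameter from the nearest pair of seat edges (so the leg's bounding box is flush with the corner).

C is a spool: two coaxial disc flanges of radius 125 mm and thickness 17 mm, joined by a core cylinder of radius 78 mm and height 169 mm. The lower flange rests on z = 0 and the three cylinders share a vertical axis.

Four stools sit around the table at the −y, +y, −x, +x sides. The spool is on top of the table.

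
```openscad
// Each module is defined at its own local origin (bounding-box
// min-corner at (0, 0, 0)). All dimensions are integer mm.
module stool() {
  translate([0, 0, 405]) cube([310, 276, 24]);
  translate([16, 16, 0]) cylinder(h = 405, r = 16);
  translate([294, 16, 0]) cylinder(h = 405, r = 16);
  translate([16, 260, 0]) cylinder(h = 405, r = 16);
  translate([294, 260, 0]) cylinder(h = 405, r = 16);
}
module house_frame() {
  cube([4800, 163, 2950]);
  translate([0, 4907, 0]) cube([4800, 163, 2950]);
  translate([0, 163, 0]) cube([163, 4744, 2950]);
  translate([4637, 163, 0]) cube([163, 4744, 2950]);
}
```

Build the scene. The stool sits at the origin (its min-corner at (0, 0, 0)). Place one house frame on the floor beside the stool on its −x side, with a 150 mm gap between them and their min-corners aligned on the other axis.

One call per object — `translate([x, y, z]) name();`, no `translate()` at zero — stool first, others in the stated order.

stool();
translate([-4950, 0, 0]) house_frame();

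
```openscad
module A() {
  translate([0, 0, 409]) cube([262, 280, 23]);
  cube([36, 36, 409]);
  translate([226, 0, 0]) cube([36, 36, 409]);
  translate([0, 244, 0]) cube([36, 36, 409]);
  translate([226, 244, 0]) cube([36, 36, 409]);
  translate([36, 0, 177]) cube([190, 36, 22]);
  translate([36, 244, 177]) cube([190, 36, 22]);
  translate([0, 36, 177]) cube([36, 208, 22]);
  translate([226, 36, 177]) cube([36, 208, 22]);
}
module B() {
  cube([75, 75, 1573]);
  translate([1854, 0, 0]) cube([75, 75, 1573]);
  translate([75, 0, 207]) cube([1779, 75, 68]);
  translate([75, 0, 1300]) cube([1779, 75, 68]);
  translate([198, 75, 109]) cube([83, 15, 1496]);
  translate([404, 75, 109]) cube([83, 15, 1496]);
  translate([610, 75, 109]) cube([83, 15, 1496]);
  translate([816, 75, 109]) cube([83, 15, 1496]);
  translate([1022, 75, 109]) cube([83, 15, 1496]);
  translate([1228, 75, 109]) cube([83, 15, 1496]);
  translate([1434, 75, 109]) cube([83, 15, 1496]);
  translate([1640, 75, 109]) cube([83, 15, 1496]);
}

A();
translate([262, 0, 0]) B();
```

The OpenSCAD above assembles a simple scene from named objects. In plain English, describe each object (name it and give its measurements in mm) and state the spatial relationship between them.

A is a four-legged stool. The seat is a 262×280×23 mm slab whose top surface is at z = 432 mm; four square legs, each 36×36 mm in cross-section, run from the floor (z = 0) to the underside of the seat, each flush with a corner of the seat. Four stretchers, 36 mm wide and 22 mm tall, connect adjacent legs with their undersides at z = 177 mm, each running between the inner faces of the legs it joins and aligned with the legs' outer faces on the other axis.

B is a fence section. Two 75×75 mm posts, 1573 mm tall, stand on the floor with a clear span of 1779 mm between their inner faces. Two horizontal rails of 75×68 mm section span the gap between the posts with their undersides at z = 207 mm and z = 1300 mm, flush with the posts' −y face. 8 pickets, each 83 mm wide, 15 mm thick and 1496 mm tall, are fixed to the +y face of the rails with their bottoms at z = 109 mm, evenly spaced across the span with equal gaps (rounded down to the nearest mm) at the −x end and between each pair — any rounding remainder accumulates at the +x end.

The fence section is against the stool's +x side, with their −y faces flush.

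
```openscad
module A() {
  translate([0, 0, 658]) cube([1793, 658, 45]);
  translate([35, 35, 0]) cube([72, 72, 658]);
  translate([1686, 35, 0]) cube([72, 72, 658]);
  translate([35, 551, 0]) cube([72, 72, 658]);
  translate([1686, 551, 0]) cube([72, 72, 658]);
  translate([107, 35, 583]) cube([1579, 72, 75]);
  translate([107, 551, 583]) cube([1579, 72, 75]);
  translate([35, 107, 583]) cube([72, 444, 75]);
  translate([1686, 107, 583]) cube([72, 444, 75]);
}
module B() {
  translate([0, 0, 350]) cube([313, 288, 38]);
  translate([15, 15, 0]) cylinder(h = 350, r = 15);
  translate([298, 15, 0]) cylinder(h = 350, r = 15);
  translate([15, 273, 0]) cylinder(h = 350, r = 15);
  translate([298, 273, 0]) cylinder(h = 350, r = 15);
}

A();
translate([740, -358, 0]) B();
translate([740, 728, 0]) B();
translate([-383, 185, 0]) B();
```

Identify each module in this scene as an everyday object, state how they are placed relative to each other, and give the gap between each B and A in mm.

Each stool's nearest face is 70 mm from the table's bounding box.

A is a table. B is a stool. Three stools sit around the table at the −y, +y, −x sides. The gap between each stool and the table is 70 mm.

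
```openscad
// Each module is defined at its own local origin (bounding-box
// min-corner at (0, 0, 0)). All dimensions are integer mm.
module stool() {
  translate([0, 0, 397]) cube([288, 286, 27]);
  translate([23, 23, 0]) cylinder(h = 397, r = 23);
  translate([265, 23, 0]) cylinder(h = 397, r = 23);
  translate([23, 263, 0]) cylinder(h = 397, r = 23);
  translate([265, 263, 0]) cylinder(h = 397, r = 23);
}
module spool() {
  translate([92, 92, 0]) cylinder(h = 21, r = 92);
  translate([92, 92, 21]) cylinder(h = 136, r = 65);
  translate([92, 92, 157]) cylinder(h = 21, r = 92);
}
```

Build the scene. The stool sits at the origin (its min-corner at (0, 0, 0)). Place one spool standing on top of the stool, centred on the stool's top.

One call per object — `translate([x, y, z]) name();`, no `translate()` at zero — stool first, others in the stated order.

stool();
translate([52, 51, 424]) spool();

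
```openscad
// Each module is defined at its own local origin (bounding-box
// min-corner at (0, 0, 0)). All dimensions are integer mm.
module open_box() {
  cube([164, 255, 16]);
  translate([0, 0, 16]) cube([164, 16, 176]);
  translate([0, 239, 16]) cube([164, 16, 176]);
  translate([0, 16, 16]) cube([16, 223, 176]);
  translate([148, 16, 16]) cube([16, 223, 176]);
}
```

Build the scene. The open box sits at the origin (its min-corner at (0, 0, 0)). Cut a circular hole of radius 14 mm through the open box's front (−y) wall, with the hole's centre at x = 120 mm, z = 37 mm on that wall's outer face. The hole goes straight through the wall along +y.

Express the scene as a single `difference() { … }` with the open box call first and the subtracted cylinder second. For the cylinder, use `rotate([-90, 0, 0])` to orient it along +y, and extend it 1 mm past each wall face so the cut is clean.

difference() {
  open_box();
  translate([120, -1, 37]) rotate([-90, 0, 0]) cylinder(h = 18, r = 14);
}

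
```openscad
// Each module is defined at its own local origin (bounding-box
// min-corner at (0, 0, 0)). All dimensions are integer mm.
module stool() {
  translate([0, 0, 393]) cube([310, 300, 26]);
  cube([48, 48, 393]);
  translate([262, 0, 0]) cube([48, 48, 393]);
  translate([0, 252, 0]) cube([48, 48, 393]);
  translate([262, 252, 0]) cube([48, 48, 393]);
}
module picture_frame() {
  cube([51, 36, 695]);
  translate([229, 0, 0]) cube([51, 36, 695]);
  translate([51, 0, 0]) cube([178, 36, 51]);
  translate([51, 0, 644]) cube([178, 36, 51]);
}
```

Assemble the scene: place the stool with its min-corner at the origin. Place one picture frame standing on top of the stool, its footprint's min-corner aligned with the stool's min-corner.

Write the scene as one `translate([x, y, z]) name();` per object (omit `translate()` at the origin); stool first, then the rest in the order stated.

stool();
translate([0, 0, 419]) picture_frame();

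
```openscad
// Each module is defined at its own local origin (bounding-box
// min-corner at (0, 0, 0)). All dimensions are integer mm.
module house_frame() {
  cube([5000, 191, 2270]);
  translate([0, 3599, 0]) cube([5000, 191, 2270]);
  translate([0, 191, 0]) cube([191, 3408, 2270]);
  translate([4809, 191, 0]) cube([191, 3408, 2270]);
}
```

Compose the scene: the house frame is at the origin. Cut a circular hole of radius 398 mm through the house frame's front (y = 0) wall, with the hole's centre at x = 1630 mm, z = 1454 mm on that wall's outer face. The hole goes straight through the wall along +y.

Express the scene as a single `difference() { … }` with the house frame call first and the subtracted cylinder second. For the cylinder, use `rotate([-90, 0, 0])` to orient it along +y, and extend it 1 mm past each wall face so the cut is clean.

difference() {
  house_frame();
  translate([1630, -1, 1454]) rotate([-90, 0, 0]) cylinder(h = 193, r = 398);
}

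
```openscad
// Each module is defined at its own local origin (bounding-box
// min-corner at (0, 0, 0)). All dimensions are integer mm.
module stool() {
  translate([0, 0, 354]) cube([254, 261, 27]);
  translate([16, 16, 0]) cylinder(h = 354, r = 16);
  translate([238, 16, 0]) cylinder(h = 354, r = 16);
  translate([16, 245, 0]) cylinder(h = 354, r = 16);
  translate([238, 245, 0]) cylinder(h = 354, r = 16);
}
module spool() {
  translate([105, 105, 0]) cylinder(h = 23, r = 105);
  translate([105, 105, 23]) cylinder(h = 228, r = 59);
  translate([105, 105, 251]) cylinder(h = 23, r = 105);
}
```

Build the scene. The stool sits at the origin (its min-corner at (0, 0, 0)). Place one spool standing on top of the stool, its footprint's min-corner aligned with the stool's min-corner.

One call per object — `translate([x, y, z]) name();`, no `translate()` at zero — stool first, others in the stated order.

stool();
translate([0, 0, 381]) spool();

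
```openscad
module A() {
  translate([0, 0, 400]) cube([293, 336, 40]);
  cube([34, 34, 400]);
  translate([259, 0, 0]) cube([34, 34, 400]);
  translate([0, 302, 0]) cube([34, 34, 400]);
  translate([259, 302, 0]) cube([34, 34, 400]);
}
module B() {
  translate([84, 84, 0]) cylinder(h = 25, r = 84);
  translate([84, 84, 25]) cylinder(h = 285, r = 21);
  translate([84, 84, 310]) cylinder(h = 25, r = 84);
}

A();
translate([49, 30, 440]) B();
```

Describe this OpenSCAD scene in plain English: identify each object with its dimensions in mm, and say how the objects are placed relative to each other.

A is a four-legged stool. The seat is 293×336 mm, 40 mm thick, top at z = 440 mm. It stands on four square legs, each 34×34 mm in cross-section, from z = 0 to the seat underside, each flush with a corner of the seat.

B is a spool: two coaxial disc flanges of radius 84 mm and thickness 25 mm, joined by a core cylinder of radius 21 mm and height 285 mm. The lower flange rests on z = 0 and the three cylinders share a vertical axis.

The spool is on top of the stool.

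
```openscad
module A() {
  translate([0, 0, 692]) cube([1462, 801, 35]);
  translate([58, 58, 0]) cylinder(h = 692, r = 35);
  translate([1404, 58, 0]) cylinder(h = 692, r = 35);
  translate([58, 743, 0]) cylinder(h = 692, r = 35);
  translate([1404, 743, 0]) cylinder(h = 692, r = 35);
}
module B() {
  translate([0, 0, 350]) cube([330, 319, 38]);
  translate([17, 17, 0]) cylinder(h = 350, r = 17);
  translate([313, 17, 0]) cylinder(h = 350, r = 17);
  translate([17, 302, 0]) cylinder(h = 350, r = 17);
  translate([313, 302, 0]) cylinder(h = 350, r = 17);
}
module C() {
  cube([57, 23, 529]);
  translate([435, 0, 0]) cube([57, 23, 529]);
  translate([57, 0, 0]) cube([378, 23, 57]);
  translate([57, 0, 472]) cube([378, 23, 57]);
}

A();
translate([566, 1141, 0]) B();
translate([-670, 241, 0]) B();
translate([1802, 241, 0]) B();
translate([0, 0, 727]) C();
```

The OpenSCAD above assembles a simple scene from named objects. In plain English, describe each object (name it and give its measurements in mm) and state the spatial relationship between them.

A is a table: top 1462 mm (x) × 801 mm (y), 35 mm thick, upper face at z = 727 mm, on four round legs of 70 mm diameter, each leg's bounding box inset 23 mm from the nearest pair of top edges, running from z = 0 to the bottom of the top.

B is a four-legged stool. The seat is a 330×319×38 mm slab whose top surface is at z = 388 mm; four round legs, each 34 mm in diameter, run from the floor (z = 0) to the underside of the seat, each leg's axis is inset half a diameter from the nearest pair of seat edges (so the leg's bounding box is flush with the corner).

C is a rectangular picture frame lying in the x–z plane (depth along y). The opening is 378 mm wide (x) by 415 mm tall (z), surrounded by a border 57 mm wide on all four sides. The frame is 23 mm deep and is made of two full-height vertical stiles with two horizontal rails fitted between them.

Three stools sit around the table at the +y, −x, +x sides. The picture frame is on top of the table.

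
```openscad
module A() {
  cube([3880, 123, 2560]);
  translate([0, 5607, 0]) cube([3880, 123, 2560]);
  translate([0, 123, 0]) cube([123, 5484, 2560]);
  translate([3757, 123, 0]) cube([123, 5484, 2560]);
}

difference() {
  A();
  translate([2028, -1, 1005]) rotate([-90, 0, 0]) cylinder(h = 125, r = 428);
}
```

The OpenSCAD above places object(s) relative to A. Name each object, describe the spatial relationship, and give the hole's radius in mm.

The subtracted cylinder has r = 428 mm.

A is a house frame. The house frame has a circular hole through its front wall. The hole's radius is 428 mm.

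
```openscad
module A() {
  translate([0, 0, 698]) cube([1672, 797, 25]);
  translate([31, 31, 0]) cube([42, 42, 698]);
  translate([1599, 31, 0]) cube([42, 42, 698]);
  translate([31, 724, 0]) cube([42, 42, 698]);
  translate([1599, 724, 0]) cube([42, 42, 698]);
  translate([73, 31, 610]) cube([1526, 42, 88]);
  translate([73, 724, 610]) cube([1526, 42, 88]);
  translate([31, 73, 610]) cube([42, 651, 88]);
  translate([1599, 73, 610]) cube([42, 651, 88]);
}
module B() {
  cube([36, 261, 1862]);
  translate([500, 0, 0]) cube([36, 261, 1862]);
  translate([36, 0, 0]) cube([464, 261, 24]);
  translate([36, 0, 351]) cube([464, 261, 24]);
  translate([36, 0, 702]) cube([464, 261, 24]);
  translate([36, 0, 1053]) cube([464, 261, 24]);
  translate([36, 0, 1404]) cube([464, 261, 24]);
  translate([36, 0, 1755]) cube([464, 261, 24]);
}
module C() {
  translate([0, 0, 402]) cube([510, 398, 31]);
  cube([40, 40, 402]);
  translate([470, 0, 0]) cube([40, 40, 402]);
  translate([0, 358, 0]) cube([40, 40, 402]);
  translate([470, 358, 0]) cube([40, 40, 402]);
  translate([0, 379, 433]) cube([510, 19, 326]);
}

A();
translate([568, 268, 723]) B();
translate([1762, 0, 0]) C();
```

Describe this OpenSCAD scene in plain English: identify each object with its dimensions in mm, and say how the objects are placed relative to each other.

A is a table with a 1672×797 mm rectangular top, 25 mm thick, top surface at z = 723 mm, supported by four 42×42 mm square legs, each inset 31 mm from the nearest pair of top edges, running from the floor. Four apron rails, 42 mm thick and 88 mm tall, run between adjacent legs with their top edges flush with the underside of the top and their outer faces flush with the legs' outer faces.

B is an open bookshelf. Two side panels, each 36 mm thick, 261 mm deep and 1862 mm tall, stand 536 mm apart (outside-to-outside). Between them sit 6 shelves, each 24 mm thick and 261 mm deep, spanning the full gap between the sides. The bottom shelf rests on the floor (its underside at z = 0) and the clear gap between one shelf's top and the next shelf's underside is 327 mm.

C is a chair. The seat is a 510×398×31 mm slab with its top at z = 433 mm, on four 40×40 mm corner legs (flush with the seat edges, standing on z = 0). A flat backrest 19 mm thick, 326 mm tall, spans the full seat width and rises from the seat top along its +y edge, rear face flush with the rear of the seat.

The bookshelf is on top of the table, centred. The chair is on the floor beside the table on its +x side.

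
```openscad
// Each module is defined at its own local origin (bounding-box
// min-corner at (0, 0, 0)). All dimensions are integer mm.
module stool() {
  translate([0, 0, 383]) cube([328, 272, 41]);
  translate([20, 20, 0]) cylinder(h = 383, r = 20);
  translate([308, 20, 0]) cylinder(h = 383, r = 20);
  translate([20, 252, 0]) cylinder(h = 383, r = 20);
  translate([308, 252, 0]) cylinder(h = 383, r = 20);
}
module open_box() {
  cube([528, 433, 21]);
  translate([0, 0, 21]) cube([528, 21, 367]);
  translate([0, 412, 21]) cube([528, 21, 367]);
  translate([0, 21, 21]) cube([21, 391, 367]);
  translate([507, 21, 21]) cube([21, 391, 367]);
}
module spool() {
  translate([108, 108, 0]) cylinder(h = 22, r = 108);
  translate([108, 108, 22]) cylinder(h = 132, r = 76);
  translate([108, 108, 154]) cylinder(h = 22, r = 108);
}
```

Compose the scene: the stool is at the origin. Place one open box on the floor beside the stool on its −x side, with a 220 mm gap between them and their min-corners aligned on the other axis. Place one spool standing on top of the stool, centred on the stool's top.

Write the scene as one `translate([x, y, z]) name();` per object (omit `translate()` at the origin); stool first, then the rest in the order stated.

stool();
translate([-748, 0, 0]) open_box();
translate([56, 28, 424]) spool();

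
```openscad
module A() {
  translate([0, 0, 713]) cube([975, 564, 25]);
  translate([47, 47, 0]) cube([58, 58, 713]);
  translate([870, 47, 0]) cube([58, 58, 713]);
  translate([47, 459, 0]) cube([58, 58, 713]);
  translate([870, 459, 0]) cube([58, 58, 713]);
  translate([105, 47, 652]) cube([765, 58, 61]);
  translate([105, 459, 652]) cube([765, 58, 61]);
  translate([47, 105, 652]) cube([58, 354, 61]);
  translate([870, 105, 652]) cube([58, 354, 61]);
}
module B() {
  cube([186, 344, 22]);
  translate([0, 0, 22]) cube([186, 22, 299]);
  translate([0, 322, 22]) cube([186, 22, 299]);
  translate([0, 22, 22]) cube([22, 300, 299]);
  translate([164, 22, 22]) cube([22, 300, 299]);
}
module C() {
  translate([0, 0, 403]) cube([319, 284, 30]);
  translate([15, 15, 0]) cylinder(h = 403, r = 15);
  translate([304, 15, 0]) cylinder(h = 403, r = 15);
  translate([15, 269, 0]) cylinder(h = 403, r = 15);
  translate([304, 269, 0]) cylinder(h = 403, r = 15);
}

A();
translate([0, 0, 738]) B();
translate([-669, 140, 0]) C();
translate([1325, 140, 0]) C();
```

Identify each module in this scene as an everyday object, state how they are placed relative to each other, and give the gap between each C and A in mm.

A is a table. B is an open box. C is a stool. The open box is on top of the table. Two stools sit around the table at the −x, +x sides. The gap between each stool and the table is 350 mm.

Each stool's nearest face is 350 mm from the table's bounding box.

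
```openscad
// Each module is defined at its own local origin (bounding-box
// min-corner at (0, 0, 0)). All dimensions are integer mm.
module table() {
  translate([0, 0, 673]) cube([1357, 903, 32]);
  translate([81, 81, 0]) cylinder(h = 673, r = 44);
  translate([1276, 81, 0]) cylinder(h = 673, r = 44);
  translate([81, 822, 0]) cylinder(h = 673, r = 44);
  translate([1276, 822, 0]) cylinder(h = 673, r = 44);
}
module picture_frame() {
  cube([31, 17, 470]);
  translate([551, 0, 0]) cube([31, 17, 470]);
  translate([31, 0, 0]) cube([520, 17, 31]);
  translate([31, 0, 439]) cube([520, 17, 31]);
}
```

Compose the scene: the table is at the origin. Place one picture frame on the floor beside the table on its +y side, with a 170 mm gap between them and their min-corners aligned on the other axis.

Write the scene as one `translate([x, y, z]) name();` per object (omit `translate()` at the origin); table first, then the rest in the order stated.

table();
translate([0, 1073, 0]) picture_frame();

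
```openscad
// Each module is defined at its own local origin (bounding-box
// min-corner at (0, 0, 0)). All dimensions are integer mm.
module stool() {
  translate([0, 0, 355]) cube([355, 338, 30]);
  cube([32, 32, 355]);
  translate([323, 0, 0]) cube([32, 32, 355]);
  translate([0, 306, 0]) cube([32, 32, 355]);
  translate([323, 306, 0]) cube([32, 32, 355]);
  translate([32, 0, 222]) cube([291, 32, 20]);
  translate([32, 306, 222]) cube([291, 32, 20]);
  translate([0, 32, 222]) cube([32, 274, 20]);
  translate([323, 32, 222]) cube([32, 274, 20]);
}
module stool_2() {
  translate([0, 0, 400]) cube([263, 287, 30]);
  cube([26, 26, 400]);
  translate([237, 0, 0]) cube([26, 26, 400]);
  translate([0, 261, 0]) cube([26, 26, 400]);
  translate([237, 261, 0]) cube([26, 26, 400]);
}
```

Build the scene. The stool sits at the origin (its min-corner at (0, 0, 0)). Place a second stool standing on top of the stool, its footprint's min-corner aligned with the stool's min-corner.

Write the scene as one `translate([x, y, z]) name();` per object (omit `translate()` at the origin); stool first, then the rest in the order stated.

stool();
translate([0, 0, 385]) stool_2();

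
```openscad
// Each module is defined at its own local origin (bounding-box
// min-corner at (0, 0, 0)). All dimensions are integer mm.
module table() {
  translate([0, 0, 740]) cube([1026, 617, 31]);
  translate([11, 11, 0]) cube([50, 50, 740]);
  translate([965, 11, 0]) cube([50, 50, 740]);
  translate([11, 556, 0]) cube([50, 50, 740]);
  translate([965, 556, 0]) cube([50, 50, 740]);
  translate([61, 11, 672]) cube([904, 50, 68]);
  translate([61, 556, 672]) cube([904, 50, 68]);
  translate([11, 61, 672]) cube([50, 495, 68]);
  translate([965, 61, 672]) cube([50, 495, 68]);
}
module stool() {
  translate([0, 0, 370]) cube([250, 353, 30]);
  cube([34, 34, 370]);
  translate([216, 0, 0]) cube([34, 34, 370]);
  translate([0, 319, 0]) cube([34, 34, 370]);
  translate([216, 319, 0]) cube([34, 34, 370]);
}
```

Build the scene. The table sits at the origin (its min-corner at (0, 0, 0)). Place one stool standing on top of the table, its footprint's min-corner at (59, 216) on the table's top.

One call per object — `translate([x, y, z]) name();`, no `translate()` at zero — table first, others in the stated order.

table();
translate([59, 216, 771]) stool();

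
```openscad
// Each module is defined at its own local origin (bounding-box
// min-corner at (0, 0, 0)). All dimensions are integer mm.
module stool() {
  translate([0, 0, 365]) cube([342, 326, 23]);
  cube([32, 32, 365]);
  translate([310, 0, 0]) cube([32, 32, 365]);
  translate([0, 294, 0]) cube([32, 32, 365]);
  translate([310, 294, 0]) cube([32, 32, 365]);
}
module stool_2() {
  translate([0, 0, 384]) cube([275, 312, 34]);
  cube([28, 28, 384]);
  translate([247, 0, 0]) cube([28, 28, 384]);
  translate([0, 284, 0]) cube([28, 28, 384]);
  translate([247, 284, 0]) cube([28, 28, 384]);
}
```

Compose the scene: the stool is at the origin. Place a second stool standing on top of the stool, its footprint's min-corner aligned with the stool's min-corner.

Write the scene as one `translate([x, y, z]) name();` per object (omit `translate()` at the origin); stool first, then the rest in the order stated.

stool();
translate([0, 0, 388]) stool_2();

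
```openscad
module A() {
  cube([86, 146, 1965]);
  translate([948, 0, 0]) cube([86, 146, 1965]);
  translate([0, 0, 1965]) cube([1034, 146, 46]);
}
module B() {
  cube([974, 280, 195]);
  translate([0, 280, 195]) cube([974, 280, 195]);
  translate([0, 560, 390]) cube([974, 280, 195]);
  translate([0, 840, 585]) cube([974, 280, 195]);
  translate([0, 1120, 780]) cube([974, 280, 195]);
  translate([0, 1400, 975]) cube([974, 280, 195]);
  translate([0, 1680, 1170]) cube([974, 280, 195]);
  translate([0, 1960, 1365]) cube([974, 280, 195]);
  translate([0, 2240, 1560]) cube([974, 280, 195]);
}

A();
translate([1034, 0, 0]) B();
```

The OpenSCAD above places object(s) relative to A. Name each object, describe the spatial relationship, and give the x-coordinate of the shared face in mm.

A is a door frame. B is a staircase. The staircase is against the door frame's +x side, with their −y faces flush. The x-coordinate of the shared face is 1034 mm.

The door frame's +x face and the staircase's −x face are both at x = 1034 mm.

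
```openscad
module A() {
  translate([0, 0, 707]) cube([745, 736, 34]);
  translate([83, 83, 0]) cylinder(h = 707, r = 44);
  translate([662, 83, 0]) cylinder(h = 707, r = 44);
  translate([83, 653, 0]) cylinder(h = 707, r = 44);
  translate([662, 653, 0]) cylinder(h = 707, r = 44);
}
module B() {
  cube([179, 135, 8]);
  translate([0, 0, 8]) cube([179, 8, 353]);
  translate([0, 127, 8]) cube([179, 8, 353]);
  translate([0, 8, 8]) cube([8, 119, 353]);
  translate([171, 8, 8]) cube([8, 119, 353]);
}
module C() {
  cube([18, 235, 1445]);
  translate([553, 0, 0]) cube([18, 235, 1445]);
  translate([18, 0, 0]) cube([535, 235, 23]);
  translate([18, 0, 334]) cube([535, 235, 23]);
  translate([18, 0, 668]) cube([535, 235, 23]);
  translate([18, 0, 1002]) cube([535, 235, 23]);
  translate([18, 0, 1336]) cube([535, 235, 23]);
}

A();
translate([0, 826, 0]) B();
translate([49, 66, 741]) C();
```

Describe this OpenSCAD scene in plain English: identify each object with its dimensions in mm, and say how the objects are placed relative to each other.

A is a table: top 745 mm (x) × 736 mm (y), 34 mm thick, upper face at z = 741 mm, on four round legs of 88 mm diameter, each leg's bounding box inset 39 mm from the nearest pair of top edges, running from z = 0 to the bottom of the top.

B is an open storage box with external size 179×135×361 mm and wall thickness 8 mm (the base is also 8 mm thick). The base covers the whole footprint; the four walls stand on the base, with the y-facing walls full-width and the x-facing walls fitting between their inner faces.

C is an open bookshelf. Two side panels, each 18 mm thick, 235 mm deep and 1445 mm tall, stand 571 mm apart (outside-to-outside). Between them sit 5 shelves, each 23 mm thick and 235 mm deep, spanning the full gap between the sides. The bottom shelf rests on the floor (its underside at z = 0) and the clear gap between one shelf's top and the next shelf's underside is 311 mm.

The open box is on the floor beside the table on its +y side. The bookshelf is on top of the table.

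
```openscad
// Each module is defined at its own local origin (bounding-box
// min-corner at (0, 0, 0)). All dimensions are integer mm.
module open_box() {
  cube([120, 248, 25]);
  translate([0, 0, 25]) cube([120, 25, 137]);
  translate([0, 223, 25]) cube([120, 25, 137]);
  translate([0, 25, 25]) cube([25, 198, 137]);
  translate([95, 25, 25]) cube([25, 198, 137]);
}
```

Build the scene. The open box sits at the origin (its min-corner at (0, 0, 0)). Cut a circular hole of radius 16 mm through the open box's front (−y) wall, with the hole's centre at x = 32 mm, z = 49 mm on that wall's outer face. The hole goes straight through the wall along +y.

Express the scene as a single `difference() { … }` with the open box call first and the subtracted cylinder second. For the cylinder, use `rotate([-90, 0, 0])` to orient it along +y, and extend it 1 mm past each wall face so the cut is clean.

difference() {
  open_box();
  translate([32, -1, 49]) rotate([-90, 0, 0]) cylinder(h = 27, r = 16);
}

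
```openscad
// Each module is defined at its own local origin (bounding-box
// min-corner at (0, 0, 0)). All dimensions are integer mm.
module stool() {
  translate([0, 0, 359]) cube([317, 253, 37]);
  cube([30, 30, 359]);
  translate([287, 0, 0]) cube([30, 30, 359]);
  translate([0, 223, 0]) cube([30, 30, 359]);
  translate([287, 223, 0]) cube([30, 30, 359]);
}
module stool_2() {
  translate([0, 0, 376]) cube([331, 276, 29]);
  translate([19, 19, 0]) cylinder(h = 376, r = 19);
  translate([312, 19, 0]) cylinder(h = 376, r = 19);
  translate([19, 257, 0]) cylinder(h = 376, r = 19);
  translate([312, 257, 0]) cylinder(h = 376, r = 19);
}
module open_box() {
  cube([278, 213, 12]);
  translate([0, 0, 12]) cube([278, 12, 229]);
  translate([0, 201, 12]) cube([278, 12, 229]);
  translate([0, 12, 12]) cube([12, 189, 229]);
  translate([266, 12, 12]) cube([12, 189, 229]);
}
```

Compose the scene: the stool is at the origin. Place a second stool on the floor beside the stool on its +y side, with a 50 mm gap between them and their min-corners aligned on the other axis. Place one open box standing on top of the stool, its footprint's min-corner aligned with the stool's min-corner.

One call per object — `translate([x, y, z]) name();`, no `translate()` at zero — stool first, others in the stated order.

stool();
translate([0, 303, 0]) stool_2();
translate([0, 0, 396]) open_box();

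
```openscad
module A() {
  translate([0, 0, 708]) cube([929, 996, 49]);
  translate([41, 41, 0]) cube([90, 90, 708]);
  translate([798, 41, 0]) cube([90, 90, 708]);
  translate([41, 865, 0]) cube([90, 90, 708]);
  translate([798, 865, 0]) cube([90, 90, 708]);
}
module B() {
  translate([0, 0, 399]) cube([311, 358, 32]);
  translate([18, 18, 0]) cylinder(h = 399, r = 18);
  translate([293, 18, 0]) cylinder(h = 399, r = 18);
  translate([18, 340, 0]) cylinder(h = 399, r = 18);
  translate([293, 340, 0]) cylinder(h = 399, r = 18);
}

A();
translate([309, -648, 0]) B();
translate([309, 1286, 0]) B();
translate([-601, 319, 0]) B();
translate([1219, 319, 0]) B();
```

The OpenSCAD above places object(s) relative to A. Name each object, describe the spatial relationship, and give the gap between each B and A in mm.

A is a table. B is a stool. Four stools sit around the table at the −y, +y, −x, +x sides. The gap between each stool and the table is 290 mm.

Each stool's nearest face is 290 mm from the table's bounding box.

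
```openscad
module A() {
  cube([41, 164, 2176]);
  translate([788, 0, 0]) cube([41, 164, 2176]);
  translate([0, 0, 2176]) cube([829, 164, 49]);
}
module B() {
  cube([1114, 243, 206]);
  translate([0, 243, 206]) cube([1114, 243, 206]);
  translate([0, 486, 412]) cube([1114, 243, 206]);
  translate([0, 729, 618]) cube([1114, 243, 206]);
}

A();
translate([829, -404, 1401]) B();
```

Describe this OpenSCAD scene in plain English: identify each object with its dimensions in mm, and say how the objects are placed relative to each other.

A is a rectangular door frame: two vertical jambs of 41×164 mm section, 2176 mm tall, with a clear opening 747 mm wide between their inner faces. A header 49 mm tall and 164 mm deep lies on top of the jambs and spans the full outside width.

B is a run of 4 identical solid stair steps. Each tread is 1114×243 mm and each step block is 206 mm high. Step 1 rests on the floor; step k is offset from step 1 by (k−1)×243 mm in y and (k−1)×206 mm in z.

The staircase is beside the door frame with their tops flush at z = 2225.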